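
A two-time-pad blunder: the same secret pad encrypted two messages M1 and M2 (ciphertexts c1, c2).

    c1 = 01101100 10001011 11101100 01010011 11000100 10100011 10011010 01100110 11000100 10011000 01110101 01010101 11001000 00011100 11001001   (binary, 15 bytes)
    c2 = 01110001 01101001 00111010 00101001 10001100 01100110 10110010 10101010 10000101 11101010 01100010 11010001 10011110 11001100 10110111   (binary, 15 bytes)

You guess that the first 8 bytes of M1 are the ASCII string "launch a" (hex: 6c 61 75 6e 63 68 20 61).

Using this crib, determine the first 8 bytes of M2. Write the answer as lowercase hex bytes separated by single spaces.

71 83 a3 14 2b ad 08 ad

First, c1 ⊕ c2 = (M1 ⊕ K) ⊕ (M2 ⊕ K) = M1 ⊕ M2, so the key drops out. Then M2 = (M1 ⊕ M2) ⊕ M1 over the first 8 bytes.
byte 0: (6c ⊕ 71) ⊕ 6c = 1d ⊕ 6c = 71
byte 1: (8b ⊕ 69) ⊕ 61 = e2 ⊕ 61 = 83
byte 2: (ec ⊕ 3a) ⊕ 75 = d6 ⊕ 75 = a3
byte 3: (53 ⊕ 29) ⊕ 6e = 7a ⊕ 6e = 14
byte 4: (c4 ⊕ 8c) ⊕ 63 = 48 ⊕ 63 = 2b
byte 5: (a3 ⊕ 66) ⊕ 68 = c5 ⊕ 68 = ad
byte 6: (9a ⊕ b2) ⊕ 20 = 28 ⊕ 20 = 08
byte 7: (66 ⊕ aa) ⊕ 61 = cc ⊕ 61 = ad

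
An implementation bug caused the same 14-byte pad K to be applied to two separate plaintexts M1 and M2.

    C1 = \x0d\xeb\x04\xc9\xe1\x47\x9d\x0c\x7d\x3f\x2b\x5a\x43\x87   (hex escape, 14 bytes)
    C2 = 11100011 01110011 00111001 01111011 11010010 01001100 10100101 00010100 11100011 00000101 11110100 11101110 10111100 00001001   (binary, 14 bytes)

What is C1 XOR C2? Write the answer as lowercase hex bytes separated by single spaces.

C1 ⊕ C2 = (M1 ⊕ K) ⊕ (M2 ⊕ K) = M1 ⊕ M2 — the shared key cancels under XOR.
00001101 xor 11100011 = 11101110
11101011 xor 01110011 = 10011000
00000100 xor 00111001 = 00111101
11001001 xor 01111011 = 10110010
11100001 xor 11010010 = 00110011
01000111 xor 01001100 = 00001011
10011101 xor 10100101 = 00111000
00001100 xor 00010100 = 00011000
01111101 xor 11100011 = 10011110
00111111 xor 00000101 = 00111010
00101011 xor 11110100 = 11011111
01011010 xor 11101110 = 10110100
01000011 xor 10111100 = 11111111
10000111 xor 00001001 = 10001110

ee 98 3d b2 33 0b 38 18 9e 3a df b4 ff 8e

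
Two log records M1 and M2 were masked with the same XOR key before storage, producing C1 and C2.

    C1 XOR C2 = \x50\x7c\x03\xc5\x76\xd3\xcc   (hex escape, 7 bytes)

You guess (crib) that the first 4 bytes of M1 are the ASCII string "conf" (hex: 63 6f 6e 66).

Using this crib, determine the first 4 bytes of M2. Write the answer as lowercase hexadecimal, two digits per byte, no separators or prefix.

33136da3

Since C1 ⊕ C2 = M1 ⊕ M2, XORing with the guessed M1 bytes yields the corresponding M2 bytes: M2 = (C1 ⊕ C2) ⊕ M1.
byte 0: 50 xor 63 = 33
byte 1: 7c xor 6f = 13
byte 2: 03 xor 6e = 6d
byte 3: c5 xor 66 = a3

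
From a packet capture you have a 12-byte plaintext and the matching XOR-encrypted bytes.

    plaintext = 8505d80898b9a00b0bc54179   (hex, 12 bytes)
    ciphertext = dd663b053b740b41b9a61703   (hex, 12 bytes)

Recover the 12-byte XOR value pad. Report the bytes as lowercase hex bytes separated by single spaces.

58 63 e3 0d a3 cd ab 4a b2 63 56 7a

Since ciphertext = plaintext ⊕ pad, XORing both sides with plaintext gives pad = plaintext ⊕ ciphertext.
byte 0: 85 XOR dd = 58
byte 1: 05 XOR 66 = 63
byte 2: d8 XOR 3b = e3
byte 3: 08 XOR 05 = 0d
byte 4: 98 XOR 3b = a3
byte 5: b9 XOR 74 = cd
byte 6: a0 XOR 0b = ab
byte 7: 0b XOR 41 = 4a
byte 8: 0b XOR b9 = b2
byte 9: c5 XOR a6 = 63
byte 10: 41 XOR 17 = 56
byte 11: 79 XOR 03 = 7a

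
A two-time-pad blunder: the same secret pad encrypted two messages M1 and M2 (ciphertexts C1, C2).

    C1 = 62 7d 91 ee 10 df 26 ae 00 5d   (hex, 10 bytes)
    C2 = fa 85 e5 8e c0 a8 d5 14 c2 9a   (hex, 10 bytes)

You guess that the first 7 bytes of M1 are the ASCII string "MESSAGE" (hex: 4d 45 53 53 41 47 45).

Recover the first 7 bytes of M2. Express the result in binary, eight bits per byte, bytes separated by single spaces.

11010101 10111101 00100111 00110011 10010001 00110000 10110110

First, C1 ⊕ C2 = (M1 ⊕ K) ⊕ (M2 ⊕ K) = M1 ⊕ M2, so the key drops out. Then M2 = (M1 ⊕ M2) ⊕ M1 over the first 7 bytes.
byte 0: (62 ^ fa) ^ 4d = 98 ^ 4d = d5
byte 1: (7d ^ 85) ^ 45 = f8 ^ 45 = bd
byte 2: (91 ^ e5) ^ 53 = 74 ^ 53 = 27
byte 3: (ee ^ 8e) ^ 53 = 60 ^ 53 = 33
byte 4: (10 ^ c0) ^ 41 = d0 ^ 41 = 91
byte 5: (df ^ a8) ^ 47 = 77 ^ 47 = 30
byte 6: (26 ^ d5) ^ 45 = f3 ^ 45 = b6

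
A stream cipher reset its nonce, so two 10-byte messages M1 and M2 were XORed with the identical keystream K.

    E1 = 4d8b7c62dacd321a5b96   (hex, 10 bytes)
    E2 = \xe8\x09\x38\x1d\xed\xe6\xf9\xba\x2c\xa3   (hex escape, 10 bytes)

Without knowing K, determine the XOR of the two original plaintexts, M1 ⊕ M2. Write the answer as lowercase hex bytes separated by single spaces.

a5 82 44 7f 37 2b cb a0 77 35

E1 ⊕ E2 = (M1 ⊕ K) ⊕ (M2 ⊕ K) = M1 ⊕ M2 — the shared key cancels under XOR.
 77 ⊕ 232 = 165
139 ⊕   9 = 130
124 ⊕  56 =  68
 98 ⊕  29 = 127
218 ⊕ 237 =  55
205 ⊕ 230 =  43
 50 ⊕ 249 = 203
 26 ⊕ 186 = 160
 91 ⊕  44 = 119
150 ⊕ 163 =  53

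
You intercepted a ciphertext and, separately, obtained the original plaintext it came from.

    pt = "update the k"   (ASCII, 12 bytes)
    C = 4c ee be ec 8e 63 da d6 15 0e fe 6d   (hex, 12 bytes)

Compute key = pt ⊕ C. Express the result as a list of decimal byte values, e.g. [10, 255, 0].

Since C = pt ⊕ key, XORing both sides with pt gives key = pt ⊕ C.
117 xor  76 =  57
112 xor 238 = 158
100 xor 190 = 218
 97 xor 236 = 141
116 xor 142 = 250
101 xor  99 =   6
 32 xor 218 = 250
116 xor 214 = 162
104 xor  21 = 125
101 xor  14 = 107
 32 xor 254 = 222
107 xor 109 =   6

[57, 158, 218, 141, 250, 6, 250, 162, 125, 107, 222, 6]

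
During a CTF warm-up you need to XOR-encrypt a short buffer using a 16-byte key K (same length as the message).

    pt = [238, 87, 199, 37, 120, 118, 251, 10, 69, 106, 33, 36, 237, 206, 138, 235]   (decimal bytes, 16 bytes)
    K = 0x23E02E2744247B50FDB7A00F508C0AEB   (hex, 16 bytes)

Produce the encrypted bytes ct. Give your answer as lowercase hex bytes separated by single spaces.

cd b7 e9 02 3c 52 80 5a b8 dd 81 2b bd 42 80 00

XOR is its own inverse, so applying the key byte-wise gives the result directly.
byte 0: ee xor 23 = cd
byte 1: 57 xor e0 = b7
byte 2: c7 xor 2e = e9
byte 3: 25 xor 27 = 02
byte 4: 78 xor 44 = 3c
byte 5: 76 xor 24 = 52
byte 6: fb xor 7b = 80
byte 7: 0a xor 50 = 5a
byte 8: 45 xor fd = b8
byte 9: 6a xor b7 = dd
byte 10: 21 xor a0 = 81
byte 11: 24 xor 0f = 2b
byte 12: ed xor 50 = bd
byte 13: ce xor 8c = 42
byte 14: 8a xor 0a = 80
byte 15: eb xor eb = 00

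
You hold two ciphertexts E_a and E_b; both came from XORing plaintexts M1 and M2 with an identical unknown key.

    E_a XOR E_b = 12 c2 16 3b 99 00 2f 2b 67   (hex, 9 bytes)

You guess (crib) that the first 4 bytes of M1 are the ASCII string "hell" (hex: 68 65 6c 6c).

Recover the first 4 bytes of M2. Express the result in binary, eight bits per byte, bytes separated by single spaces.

01111010 10100111 01111010 01010111

Since E_a ⊕ E_b = M1 ⊕ M2, XORing with the guessed M1 bytes yields the corresponding M2 bytes: M2 = (E_a ⊕ E_b) ⊕ M1.
byte 0: 12 ⊕ 68 = 7a
byte 1: c2 ⊕ 65 = a7
byte 2: 16 ⊕ 6c = 7a
byte 3: 3b ⊕ 6c = 57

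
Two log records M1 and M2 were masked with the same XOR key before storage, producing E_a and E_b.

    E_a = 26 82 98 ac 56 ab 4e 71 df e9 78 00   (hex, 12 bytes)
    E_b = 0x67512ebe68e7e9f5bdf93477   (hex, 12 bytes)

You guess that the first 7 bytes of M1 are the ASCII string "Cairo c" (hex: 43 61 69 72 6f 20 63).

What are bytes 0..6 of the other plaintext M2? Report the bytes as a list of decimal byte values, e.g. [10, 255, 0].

First, E_a ⊕ E_b = (M1 ⊕ K) ⊕ (M2 ⊕ K) = M1 ⊕ M2, so the key drops out. Then M2 = (M1 ⊕ M2) ⊕ M1 over the first 7 bytes.
byte 0: (26 xor 67) xor 43 = 41 xor 43 = 02
byte 1: (82 xor 51) xor 61 = d3 xor 61 = b2
byte 2: (98 xor 2e) xor 69 = b6 xor 69 = df
byte 3: (ac xor be) xor 72 = 12 xor 72 = 60
byte 4: (56 xor 68) xor 6f = 3e xor 6f = 51
byte 5: (ab xor e7) xor 20 = 4c xor 20 = 6c
byte 6: (4e xor e9) xor 63 = a7 xor 63 = c4

[2, 178, 223, 96, 81, 108, 196]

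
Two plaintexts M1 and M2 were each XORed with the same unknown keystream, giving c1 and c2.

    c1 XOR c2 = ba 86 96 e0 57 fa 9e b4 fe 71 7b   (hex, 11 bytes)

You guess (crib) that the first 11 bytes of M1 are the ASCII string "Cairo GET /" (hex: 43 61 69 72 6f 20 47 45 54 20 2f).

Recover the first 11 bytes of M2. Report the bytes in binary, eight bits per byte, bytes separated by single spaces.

Since c1 ⊕ c2 = M1 ⊕ M2, XORing with the guessed M1 bytes yields the corresponding M2 bytes: M2 = (c1 ⊕ c2) ⊕ M1.
10111010 ^ 01000011 = 11111001
10000110 ^ 01100001 = 11100111
10010110 ^ 01101001 = 11111111
11100000 ^ 01110010 = 10010010
01010111 ^ 01101111 = 00111000
11111010 ^ 00100000 = 11011010
10011110 ^ 01000111 = 11011001
10110100 ^ 01000101 = 11110001
11111110 ^ 01010100 = 10101010
01110001 ^ 00100000 = 01010001
01111011 ^ 00101111 = 01010100

11111001 11100111 11111111 10010010 00111000 11011010 11011001 11110001 10101010 01010001 01010100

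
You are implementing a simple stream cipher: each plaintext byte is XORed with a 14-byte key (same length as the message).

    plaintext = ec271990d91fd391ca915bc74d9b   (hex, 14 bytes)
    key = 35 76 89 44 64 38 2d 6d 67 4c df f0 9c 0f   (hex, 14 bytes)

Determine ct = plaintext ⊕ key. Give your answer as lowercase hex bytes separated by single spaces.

byte 0: ec XOR 35 = d9
byte 1: 27 XOR 76 = 51
byte 2: 19 XOR 89 = 90
byte 3: 90 XOR 44 = d4
byte 4: d9 XOR 64 = bd
byte 5: 1f XOR 38 = 27
byte 6: d3 XOR 2d = fe
byte 7: 91 XOR 6d = fc
byte 8: ca XOR 67 = ad
byte 9: 91 XOR 4c = dd
byte 10: 5b XOR df = 84
byte 11: c7 XOR f0 = 37
byte 12: 4d XOR 9c = d1
byte 13: 9b XOR 0f = 94

d9 51 90 d4 bd 27 fe fc ad dd 84 37 d1 94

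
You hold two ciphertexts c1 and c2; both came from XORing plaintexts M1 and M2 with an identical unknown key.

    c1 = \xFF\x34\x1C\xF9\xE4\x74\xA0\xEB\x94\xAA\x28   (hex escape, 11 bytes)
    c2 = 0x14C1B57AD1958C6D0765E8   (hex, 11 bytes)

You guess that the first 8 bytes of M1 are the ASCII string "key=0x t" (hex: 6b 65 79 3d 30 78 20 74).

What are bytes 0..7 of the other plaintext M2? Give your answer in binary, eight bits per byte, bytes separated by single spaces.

10000000 10010000 11010000 10111110 00000101 10011001 00001100 11110010

First, c1 ⊕ c2 = (M1 ⊕ K) ⊕ (M2 ⊕ K) = M1 ⊕ M2, so the key drops out. Then M2 = (M1 ⊕ M2) ⊕ M1 over the first 8 bytes.
byte 0: (ff XOR 14) XOR 6b = eb XOR 6b = 80
byte 1: (34 XOR c1) XOR 65 = f5 XOR 65 = 90
byte 2: (1c XOR b5) XOR 79 = a9 XOR 79 = d0
byte 3: (f9 XOR 7a) XOR 3d = 83 XOR 3d = be
byte 4: (e4 XOR d1) XOR 30 = 35 XOR 30 = 05
byte 5: (74 XOR 95) XOR 78 = e1 XOR 78 = 99
byte 6: (a0 XOR 8c) XOR 20 = 2c XOR 20 = 0c
byte 7: (eb XOR 6d) XOR 74 = 86 XOR 74 = f2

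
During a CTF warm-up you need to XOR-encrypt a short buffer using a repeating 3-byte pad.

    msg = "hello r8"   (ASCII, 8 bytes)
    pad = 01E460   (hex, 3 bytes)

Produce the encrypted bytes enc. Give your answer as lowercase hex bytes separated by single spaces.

69 81 0c 6d 8b 40 73 dc

The 3-byte key repeats, so the effective keystream is 01 e4 60 01 e4 60 01 e4.
byte 0: 104 xor   1 = 105
byte 1: 101 xor 228 = 129
byte 2: 108 xor  96 =  12
byte 3: 108 xor   1 = 109
byte 4: 111 xor 228 = 139
byte 5:  32 xor  96 =  64
byte 6: 114 xor   1 = 115
byte 7:  56 xor 228 = 220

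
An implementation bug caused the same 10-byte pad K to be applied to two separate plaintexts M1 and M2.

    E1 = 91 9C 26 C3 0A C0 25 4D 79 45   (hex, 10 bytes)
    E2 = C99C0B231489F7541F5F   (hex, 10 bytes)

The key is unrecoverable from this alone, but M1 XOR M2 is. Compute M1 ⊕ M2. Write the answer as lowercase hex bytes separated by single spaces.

58 00 2d e0 1e 49 d2 19 66 1a

E1 ⊕ E2 = (M1 ⊕ K) ⊕ (M2 ⊕ K) = M1 ⊕ M2 — the shared key cancels under XOR.
byte 0: 145 ⊕ 201 =  88
byte 1: 156 ⊕ 156 =   0
byte 2:  38 ⊕  11 =  45
byte 3: 195 ⊕  35 = 224
byte 4:  10 ⊕  20 =  30
byte 5: 192 ⊕ 137 =  73
byte 6:  37 ⊕ 247 = 210
byte 7:  77 ⊕  84 =  25
byte 8: 121 ⊕  31 = 102
byte 9:  69 ⊕  95 =  26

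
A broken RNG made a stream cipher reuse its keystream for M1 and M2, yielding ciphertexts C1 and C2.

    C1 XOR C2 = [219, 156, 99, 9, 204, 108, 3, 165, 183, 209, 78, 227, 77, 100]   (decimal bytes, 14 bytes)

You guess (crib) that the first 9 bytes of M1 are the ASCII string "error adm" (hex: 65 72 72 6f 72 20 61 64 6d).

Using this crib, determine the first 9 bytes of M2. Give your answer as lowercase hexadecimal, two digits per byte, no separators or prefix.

Since C1 ⊕ C2 = M1 ⊕ M2, XORing with the guessed M1 bytes yields the corresponding M2 bytes: M2 = (C1 ⊕ C2) ⊕ M1.
db ⊕ 65 = be
9c ⊕ 72 = ee
63 ⊕ 72 = 11
09 ⊕ 6f = 66
cc ⊕ 72 = be
6c ⊕ 20 = 4c
03 ⊕ 61 = 62
a5 ⊕ 64 = c1
b7 ⊕ 6d = da

beee1166be4c62c1da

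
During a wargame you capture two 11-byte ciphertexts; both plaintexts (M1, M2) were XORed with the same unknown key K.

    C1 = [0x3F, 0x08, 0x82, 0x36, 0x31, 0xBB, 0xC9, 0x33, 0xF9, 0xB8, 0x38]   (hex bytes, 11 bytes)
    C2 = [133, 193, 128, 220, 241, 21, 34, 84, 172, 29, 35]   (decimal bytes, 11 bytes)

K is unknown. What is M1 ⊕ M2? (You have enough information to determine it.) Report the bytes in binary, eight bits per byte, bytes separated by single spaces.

C1 ⊕ C2 = (M1 ⊕ K) ⊕ (M2 ⊕ K) = M1 ⊕ M2 — the shared key cancels under XOR.
3f XOR 85 = ba
08 XOR c1 = c9
82 XOR 80 = 02
36 XOR dc = ea
31 XOR f1 = c0
bb XOR 15 = ae
c9 XOR 22 = eb
33 XOR 54 = 67
f9 XOR ac = 55
b8 XOR 1d = a5
38 XOR 23 = 1b

10111010 11001001 00000010 11101010 11000000 10101110 11101011 01100111 01010101 10100101 00011011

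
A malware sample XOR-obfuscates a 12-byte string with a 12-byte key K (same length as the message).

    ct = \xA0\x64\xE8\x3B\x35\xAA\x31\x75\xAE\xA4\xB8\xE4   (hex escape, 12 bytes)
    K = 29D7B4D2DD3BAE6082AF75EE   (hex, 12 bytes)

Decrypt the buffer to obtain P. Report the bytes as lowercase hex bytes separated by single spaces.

10100000 ⊕ 00101001 = 10001001
01100100 ⊕ 11010111 = 10110011
11101000 ⊕ 10110100 = 01011100
00111011 ⊕ 11010010 = 11101001
00110101 ⊕ 11011101 = 11101000
10101010 ⊕ 00111011 = 10010001
00110001 ⊕ 10101110 = 10011111
01110101 ⊕ 01100000 = 00010101
10101110 ⊕ 10000010 = 00101100
10100100 ⊕ 10101111 = 00001011
10111000 ⊕ 01110101 = 11001101
11100100 ⊕ 11101110 = 00001010

89 b3 5c e9 e8 91 9f 15 2c 0b cd 0a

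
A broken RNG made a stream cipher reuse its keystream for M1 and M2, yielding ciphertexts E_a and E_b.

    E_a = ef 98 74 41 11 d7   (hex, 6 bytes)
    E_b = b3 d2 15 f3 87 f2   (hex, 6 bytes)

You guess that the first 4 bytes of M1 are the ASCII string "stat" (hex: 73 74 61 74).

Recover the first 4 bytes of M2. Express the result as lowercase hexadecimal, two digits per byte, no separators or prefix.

First, E_a ⊕ E_b = (M1 ⊕ K) ⊕ (M2 ⊕ K) = M1 ⊕ M2, so the key drops out. Then M2 = (M1 ⊕ M2) ⊕ M1 over the first 4 bytes.
byte 0: (ef xor b3) xor 73 = 5c xor 73 = 2f
byte 1: (98 xor d2) xor 74 = 4a xor 74 = 3e
byte 2: (74 xor 15) xor 61 = 61 xor 61 = 00
byte 3: (41 xor f3) xor 74 = b2 xor 74 = c6

2f3e00c6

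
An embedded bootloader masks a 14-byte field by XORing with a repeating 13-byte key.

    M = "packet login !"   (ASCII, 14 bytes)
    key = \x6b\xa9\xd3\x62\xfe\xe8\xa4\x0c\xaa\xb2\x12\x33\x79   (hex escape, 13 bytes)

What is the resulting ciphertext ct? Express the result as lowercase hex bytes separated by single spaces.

The 13-byte key repeats, so the effective keystream is 6b a9 d3 62 fe e8 a4 0c aa b2 12 33 79 6b.
byte 0: 01110000 xor 01101011 = 00011011
byte 1: 01100001 xor 10101001 = 11001000
byte 2: 01100011 xor 11010011 = 10110000
byte 3: 01101011 xor 01100010 = 00001001
byte 4: 01100101 xor 11111110 = 10011011
byte 5: 01110100 xor 11101000 = 10011100
byte 6: 00100000 xor 10100100 = 10000100
byte 7: 01101100 xor 00001100 = 01100000
byte 8: 01101111 xor 10101010 = 11000101
byte 9: 01100111 xor 10110010 = 11010101
byte 10: 01101001 xor 00010010 = 01111011
byte 11: 01101110 xor 00110011 = 01011101
byte 12: 00100000 xor 01111001 = 01011001
byte 13: 00100001 xor 01101011 = 01001010

1b c8 b0 09 9b 9c 84 60 c5 d5 7b 5d 59 4a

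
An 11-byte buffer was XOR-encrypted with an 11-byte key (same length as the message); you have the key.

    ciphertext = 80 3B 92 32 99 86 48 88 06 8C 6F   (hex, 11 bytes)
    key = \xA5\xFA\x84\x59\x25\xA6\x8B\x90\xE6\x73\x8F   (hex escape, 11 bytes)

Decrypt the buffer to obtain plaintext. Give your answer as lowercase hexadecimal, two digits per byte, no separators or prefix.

XOR is its own inverse, so applying the key byte-wise gives the result directly.
80 XOR a5 = 25
3b XOR fa = c1
92 XOR 84 = 16
32 XOR 59 = 6b
99 XOR 25 = bc
86 XOR a6 = 20
48 XOR 8b = c3
88 XOR 90 = 18
06 XOR e6 = e0
8c XOR 73 = ff
6f XOR 8f = e0

25c1166bbc20c318e0ffe0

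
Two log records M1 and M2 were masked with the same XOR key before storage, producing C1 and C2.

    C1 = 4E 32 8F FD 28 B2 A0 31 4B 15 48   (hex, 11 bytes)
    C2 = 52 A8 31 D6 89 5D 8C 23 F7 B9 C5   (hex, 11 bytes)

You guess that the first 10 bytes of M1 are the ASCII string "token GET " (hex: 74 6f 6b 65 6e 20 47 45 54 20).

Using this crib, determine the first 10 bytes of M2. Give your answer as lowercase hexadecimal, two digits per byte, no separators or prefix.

First, C1 ⊕ C2 = (M1 ⊕ K) ⊕ (M2 ⊕ K) = M1 ⊕ M2, so the key drops out. Then M2 = (M1 ⊕ M2) ⊕ M1 over the first 10 bytes.
byte 0: (4e xor 52) xor 74 = 1c xor 74 = 68
byte 1: (32 xor a8) xor 6f = 9a xor 6f = f5
byte 2: (8f xor 31) xor 6b = be xor 6b = d5
byte 3: (fd xor d6) xor 65 = 2b xor 65 = 4e
byte 4: (28 xor 89) xor 6e = a1 xor 6e = cf
byte 5: (b2 xor 5d) xor 20 = ef xor 20 = cf
byte 6: (a0 xor 8c) xor 47 = 2c xor 47 = 6b
byte 7: (31 xor 23) xor 45 = 12 xor 45 = 57
byte 8: (4b xor f7) xor 54 = bc xor 54 = e8
byte 9: (15 xor b9) xor 20 = ac xor 20 = 8c

68f5d54ecfcf6b57e88c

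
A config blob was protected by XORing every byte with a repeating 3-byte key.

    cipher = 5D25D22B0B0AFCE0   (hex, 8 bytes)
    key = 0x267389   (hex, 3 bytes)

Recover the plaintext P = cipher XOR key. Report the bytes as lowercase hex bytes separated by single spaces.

The 3-byte key repeats, so the effective keystream is 26 73 89 26 73 89 26 73.
byte 0:  93 XOR  38 = 123
byte 1:  37 XOR 115 =  86
byte 2: 210 XOR 137 =  91
byte 3:  43 XOR  38 =  13
byte 4:  11 XOR 115 = 120
byte 5:  10 XOR 137 = 131
byte 6: 252 XOR  38 = 218
byte 7: 224 XOR 115 = 147

7b 56 5b 0d 78 83 da 93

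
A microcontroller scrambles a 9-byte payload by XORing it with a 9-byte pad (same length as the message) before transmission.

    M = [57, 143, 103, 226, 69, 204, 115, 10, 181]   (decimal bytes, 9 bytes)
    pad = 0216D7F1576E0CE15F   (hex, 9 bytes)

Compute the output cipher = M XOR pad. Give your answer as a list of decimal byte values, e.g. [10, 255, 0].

[59, 153, 176, 19, 18, 162, 127, 235, 234]

byte 0: 39 ^ 02 = 3b
byte 1: 8f ^ 16 = 99
byte 2: 67 ^ d7 = b0
byte 3: e2 ^ f1 = 13
byte 4: 45 ^ 57 = 12
byte 5: cc ^ 6e = a2
byte 6: 73 ^ 0c = 7f
byte 7: 0a ^ e1 = eb
byte 8: b5 ^ 5f = ea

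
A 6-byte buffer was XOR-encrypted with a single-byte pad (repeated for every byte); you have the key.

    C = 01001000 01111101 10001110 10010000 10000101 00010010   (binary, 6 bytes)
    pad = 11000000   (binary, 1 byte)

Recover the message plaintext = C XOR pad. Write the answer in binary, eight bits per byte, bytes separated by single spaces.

The 1-byte key repeats, so the effective keystream is c0 c0 c0 c0 c0 c0.
byte 0: 48 ⊕ c0 = 88
byte 1: 7d ⊕ c0 = bd
byte 2: 8e ⊕ c0 = 4e
byte 3: 90 ⊕ c0 = 50
byte 4: 85 ⊕ c0 = 45
byte 5: 12 ⊕ c0 = d2

10001000 10111101 01001110 01010000 01000101 11010010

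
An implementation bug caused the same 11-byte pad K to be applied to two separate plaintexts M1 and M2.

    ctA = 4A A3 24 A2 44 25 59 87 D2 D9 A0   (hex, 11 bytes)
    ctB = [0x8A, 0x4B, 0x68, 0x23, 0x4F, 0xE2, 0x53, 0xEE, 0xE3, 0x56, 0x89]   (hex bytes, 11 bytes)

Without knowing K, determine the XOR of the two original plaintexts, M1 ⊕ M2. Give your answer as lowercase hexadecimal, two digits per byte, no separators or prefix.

ctA ⊕ ctB = (M1 ⊕ K) ⊕ (M2 ⊕ K) = M1 ⊕ M2 — the shared key cancels under XOR.
01001010 ^ 10001010 = 11000000
10100011 ^ 01001011 = 11101000
00100100 ^ 01101000 = 01001100
10100010 ^ 00100011 = 10000001
01000100 ^ 01001111 = 00001011
00100101 ^ 11100010 = 11000111
01011001 ^ 01010011 = 00001010
10000111 ^ 11101110 = 01101001
11010010 ^ 11100011 = 00110001
11011001 ^ 01010110 = 10001111
10100000 ^ 10001001 = 00101001

c0e84c810bc70a69318f29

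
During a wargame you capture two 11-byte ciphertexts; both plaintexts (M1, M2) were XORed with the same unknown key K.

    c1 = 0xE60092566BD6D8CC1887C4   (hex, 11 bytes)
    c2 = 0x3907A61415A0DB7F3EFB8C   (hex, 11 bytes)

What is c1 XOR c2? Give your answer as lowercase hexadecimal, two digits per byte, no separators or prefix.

c1 ⊕ c2 = (M1 ⊕ K) ⊕ (M2 ⊕ K) = M1 ⊕ M2 — the shared key cancels under XOR.
e6 ⊕ 39 = df
00 ⊕ 07 = 07
92 ⊕ a6 = 34
56 ⊕ 14 = 42
6b ⊕ 15 = 7e
d6 ⊕ a0 = 76
d8 ⊕ db = 03
cc ⊕ 7f = b3
18 ⊕ 3e = 26
87 ⊕ fb = 7c
c4 ⊕ 8c = 48

df0734427e7603b3267c48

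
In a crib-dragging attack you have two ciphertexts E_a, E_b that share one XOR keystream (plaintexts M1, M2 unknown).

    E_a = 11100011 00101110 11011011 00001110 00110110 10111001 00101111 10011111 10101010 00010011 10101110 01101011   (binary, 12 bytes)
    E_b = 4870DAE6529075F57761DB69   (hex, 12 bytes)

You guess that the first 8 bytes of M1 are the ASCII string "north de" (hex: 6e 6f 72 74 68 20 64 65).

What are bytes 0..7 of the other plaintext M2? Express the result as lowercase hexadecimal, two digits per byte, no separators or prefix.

c531739c0c093e0f

First, E_a ⊕ E_b = (M1 ⊕ K) ⊕ (M2 ⊕ K) = M1 ⊕ M2, so the key drops out. Then M2 = (M1 ⊕ M2) ⊕ M1 over the first 8 bytes.
byte 0: (e3 ^ 48) ^ 6e = ab ^ 6e = c5
byte 1: (2e ^ 70) ^ 6f = 5e ^ 6f = 31
byte 2: (db ^ da) ^ 72 = 01 ^ 72 = 73
byte 3: (0e ^ e6) ^ 74 = e8 ^ 74 = 9c
byte 4: (36 ^ 52) ^ 68 = 64 ^ 68 = 0c
byte 5: (b9 ^ 90) ^ 20 = 29 ^ 20 = 09
byte 6: (2f ^ 75) ^ 64 = 5a ^ 64 = 3e
byte 7: (9f ^ f5) ^ 65 = 6a ^ 65 = 0f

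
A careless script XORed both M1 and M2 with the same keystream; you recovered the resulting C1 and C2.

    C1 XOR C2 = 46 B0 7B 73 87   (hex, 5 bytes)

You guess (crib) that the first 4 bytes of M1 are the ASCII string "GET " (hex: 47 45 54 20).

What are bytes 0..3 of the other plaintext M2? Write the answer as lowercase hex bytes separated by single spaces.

01 f5 2f 53

Since C1 ⊕ C2 = M1 ⊕ M2, XORing with the guessed M1 bytes yields the corresponding M2 bytes: M2 = (C1 ⊕ C2) ⊕ M1.
 70 ^  71 =   1
176 ^  69 = 245
123 ^  84 =  47
115 ^  32 =  83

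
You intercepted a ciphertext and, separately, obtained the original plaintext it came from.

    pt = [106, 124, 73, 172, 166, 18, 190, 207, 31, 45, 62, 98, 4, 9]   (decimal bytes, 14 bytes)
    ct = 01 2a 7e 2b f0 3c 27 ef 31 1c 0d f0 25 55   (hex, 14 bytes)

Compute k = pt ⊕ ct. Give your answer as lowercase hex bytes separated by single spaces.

Since ct = pt ⊕ k, XORing both sides with pt gives k = pt ⊕ ct.
byte 0: 6a XOR 01 = 6b
byte 1: 7c XOR 2a = 56
byte 2: 49 XOR 7e = 37
byte 3: ac XOR 2b = 87
byte 4: a6 XOR f0 = 56
byte 5: 12 XOR 3c = 2e
byte 6: be XOR 27 = 99
byte 7: cf XOR ef = 20
byte 8: 1f XOR 31 = 2e
byte 9: 2d XOR 1c = 31
byte 10: 3e XOR 0d = 33
byte 11: 62 XOR f0 = 92
byte 12: 04 XOR 25 = 21
byte 13: 09 XOR 55 = 5c

6b 56 37 87 56 2e 99 20 2e 31 33 92 21 5c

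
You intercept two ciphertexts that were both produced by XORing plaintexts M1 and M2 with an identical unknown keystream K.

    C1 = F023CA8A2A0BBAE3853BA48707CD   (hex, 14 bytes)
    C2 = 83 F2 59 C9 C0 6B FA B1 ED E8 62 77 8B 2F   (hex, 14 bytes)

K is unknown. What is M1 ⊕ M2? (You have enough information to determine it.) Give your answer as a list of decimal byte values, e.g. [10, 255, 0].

[115, 209, 147, 67, 234, 96, 64, 82, 104, 211, 198, 240, 140, 226]

C1 ⊕ C2 = (M1 ⊕ K) ⊕ (M2 ⊕ K) = M1 ⊕ M2 — the shared key cancels under XOR.
240 xor 131 = 115
 35 xor 242 = 209
202 xor  89 = 147
138 xor 201 =  67
 42 xor 192 = 234
 11 xor 107 =  96
186 xor 250 =  64
227 xor 177 =  82
133 xor 237 = 104
 59 xor 232 = 211
164 xor  98 = 198
135 xor 119 = 240
  7 xor 139 = 140
205 xor  47 = 226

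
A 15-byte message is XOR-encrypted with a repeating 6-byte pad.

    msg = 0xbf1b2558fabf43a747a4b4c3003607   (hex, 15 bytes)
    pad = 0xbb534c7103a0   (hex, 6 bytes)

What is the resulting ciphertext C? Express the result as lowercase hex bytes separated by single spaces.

04 48 69 29 f9 1f f8 f4 0b d5 b7 63 bb 65 4b

The 6-byte key repeats, so the effective keystream is bb 53 4c 71 03 a0 bb 53 4c 71 03 a0 bb 53 4c.
byte 0: 191 ^ 187 =   4
byte 1:  27 ^  83 =  72
byte 2:  37 ^  76 = 105
byte 3:  88 ^ 113 =  41
byte 4: 250 ^   3 = 249
byte 5: 191 ^ 160 =  31
byte 6:  67 ^ 187 = 248
byte 7: 167 ^  83 = 244
byte 8:  71 ^  76 =  11
byte 9: 164 ^ 113 = 213
byte 10: 180 ^   3 = 183
byte 11: 195 ^ 160 =  99
byte 12:   0 ^ 187 = 187
byte 13:  54 ^  83 = 101
byte 14:   7 ^  76 =  75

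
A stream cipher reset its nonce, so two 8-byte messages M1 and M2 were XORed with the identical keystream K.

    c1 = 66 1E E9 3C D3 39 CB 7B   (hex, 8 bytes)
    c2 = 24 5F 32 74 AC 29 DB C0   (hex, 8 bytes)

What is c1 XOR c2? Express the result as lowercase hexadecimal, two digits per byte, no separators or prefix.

c1 ⊕ c2 = (M1 ⊕ K) ⊕ (M2 ⊕ K) = M1 ⊕ M2 — the shared key cancels under XOR.
102 xor  36 =  66
 30 xor  95 =  65
233 xor  50 = 219
 60 xor 116 =  72
211 xor 172 = 127
 57 xor  41 =  16
203 xor 219 =  16
123 xor 192 = 187

4241db487f1010bb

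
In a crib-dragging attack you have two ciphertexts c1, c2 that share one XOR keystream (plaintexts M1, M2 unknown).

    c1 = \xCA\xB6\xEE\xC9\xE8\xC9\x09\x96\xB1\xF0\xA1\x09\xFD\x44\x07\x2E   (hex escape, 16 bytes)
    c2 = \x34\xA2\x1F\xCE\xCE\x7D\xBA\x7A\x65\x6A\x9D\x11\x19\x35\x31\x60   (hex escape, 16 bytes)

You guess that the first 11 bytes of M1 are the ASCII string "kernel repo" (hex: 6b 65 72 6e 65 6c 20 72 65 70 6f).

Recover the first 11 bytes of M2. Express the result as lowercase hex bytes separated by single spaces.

95 71 83 69 43 d8 93 9e b1 ea 53

First, c1 ⊕ c2 = (M1 ⊕ K) ⊕ (M2 ⊕ K) = M1 ⊕ M2, so the key drops out. Then M2 = (M1 ⊕ M2) ⊕ M1 over the first 11 bytes.
byte 0: (ca xor 34) xor 6b = fe xor 6b = 95
byte 1: (b6 xor a2) xor 65 = 14 xor 65 = 71
byte 2: (ee xor 1f) xor 72 = f1 xor 72 = 83
byte 3: (c9 xor ce) xor 6e = 07 xor 6e = 69
byte 4: (e8 xor ce) xor 65 = 26 xor 65 = 43
byte 5: (c9 xor 7d) xor 6c = b4 xor 6c = d8
byte 6: (09 xor ba) xor 20 = b3 xor 20 = 93
byte 7: (96 xor 7a) xor 72 = ec xor 72 = 9e
byte 8: (b1 xor 65) xor 65 = d4 xor 65 = b1
byte 9: (f0 xor 6a) xor 70 = 9a xor 70 = ea
byte 10: (a1 xor 9d) xor 6f = 3c xor 6f = 53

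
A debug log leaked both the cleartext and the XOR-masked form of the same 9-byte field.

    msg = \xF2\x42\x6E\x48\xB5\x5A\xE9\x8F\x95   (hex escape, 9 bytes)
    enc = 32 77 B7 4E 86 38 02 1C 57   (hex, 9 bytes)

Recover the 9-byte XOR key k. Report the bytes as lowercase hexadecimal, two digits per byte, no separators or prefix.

Since enc = msg ⊕ k, XORing both sides with msg gives k = msg ⊕ enc.
byte 0: 242 xor  50 = 192
byte 1:  66 xor 119 =  53
byte 2: 110 xor 183 = 217
byte 3:  72 xor  78 =   6
byte 4: 181 xor 134 =  51
byte 5:  90 xor  56 =  98
byte 6: 233 xor   2 = 235
byte 7: 143 xor  28 = 147
byte 8: 149 xor  87 = 194

c035d9063362eb93c2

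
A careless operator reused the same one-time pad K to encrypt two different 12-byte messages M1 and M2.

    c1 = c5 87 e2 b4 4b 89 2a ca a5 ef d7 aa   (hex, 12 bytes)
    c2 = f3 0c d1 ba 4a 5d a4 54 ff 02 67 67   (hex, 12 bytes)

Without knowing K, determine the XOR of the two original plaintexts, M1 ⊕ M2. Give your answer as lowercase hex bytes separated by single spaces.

36 8b 33 0e 01 d4 8e 9e 5a ed b0 cd

c1 ⊕ c2 = (M1 ⊕ K) ⊕ (M2 ⊕ K) = M1 ⊕ M2 — the shared key cancels under XOR.
byte 0: 197 xor 243 =  54
byte 1: 135 xor  12 = 139
byte 2: 226 xor 209 =  51
byte 3: 180 xor 186 =  14
byte 4:  75 xor  74 =   1
byte 5: 137 xor  93 = 212
byte 6:  42 xor 164 = 142
byte 7: 202 xor  84 = 158
byte 8: 165 xor 255 =  90
byte 9: 239 xor   2 = 237
byte 10: 215 xor 103 = 176
byte 11: 170 xor 103 = 205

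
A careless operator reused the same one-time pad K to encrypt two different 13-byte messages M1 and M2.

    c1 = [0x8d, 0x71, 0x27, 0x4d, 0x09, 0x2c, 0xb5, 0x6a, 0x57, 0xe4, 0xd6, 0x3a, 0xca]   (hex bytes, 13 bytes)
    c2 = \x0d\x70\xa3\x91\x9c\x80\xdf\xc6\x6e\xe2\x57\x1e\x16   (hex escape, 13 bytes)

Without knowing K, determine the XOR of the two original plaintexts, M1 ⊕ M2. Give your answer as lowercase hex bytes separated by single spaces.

c1 ⊕ c2 = (M1 ⊕ K) ⊕ (M2 ⊕ K) = M1 ⊕ M2 — the shared key cancels under XOR.
byte 0: 8d XOR 0d = 80
byte 1: 71 XOR 70 = 01
byte 2: 27 XOR a3 = 84
byte 3: 4d XOR 91 = dc
byte 4: 09 XOR 9c = 95
byte 5: 2c XOR 80 = ac
byte 6: b5 XOR df = 6a
byte 7: 6a XOR c6 = ac
byte 8: 57 XOR 6e = 39
byte 9: e4 XOR e2 = 06
byte 10: d6 XOR 57 = 81
byte 11: 3a XOR 1e = 24
byte 12: ca XOR 16 = dc

80 01 84 dc 95 ac 6a ac 39 06 81 24 dc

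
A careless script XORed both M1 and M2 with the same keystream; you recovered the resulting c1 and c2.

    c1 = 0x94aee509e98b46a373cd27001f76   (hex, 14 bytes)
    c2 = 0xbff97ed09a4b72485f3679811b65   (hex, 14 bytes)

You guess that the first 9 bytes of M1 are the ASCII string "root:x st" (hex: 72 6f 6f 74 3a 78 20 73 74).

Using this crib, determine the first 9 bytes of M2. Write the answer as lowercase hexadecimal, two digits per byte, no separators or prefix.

5938f4ad49b8149858

First, c1 ⊕ c2 = (M1 ⊕ K) ⊕ (M2 ⊕ K) = M1 ⊕ M2, so the key drops out. Then M2 = (M1 ⊕ M2) ⊕ M1 over the first 9 bytes.
byte 0: (94 ⊕ bf) ⊕ 72 = 2b ⊕ 72 = 59
byte 1: (ae ⊕ f9) ⊕ 6f = 57 ⊕ 6f = 38
byte 2: (e5 ⊕ 7e) ⊕ 6f = 9b ⊕ 6f = f4
byte 3: (09 ⊕ d0) ⊕ 74 = d9 ⊕ 74 = ad
byte 4: (e9 ⊕ 9a) ⊕ 3a = 73 ⊕ 3a = 49
byte 5: (8b ⊕ 4b) ⊕ 78 = c0 ⊕ 78 = b8
byte 6: (46 ⊕ 72) ⊕ 20 = 34 ⊕ 20 = 14
byte 7: (a3 ⊕ 48) ⊕ 73 = eb ⊕ 73 = 98
byte 8: (73 ⊕ 5f) ⊕ 74 = 2c ⊕ 74 = 58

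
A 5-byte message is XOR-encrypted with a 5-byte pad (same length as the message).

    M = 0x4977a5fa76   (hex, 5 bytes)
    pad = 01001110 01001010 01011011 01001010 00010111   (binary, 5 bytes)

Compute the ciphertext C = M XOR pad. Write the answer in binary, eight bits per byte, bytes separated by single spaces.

XOR is its own inverse, so applying the key byte-wise gives the result directly.
49 xor 4e = 07
77 xor 4a = 3d
a5 xor 5b = fe
fa xor 4a = b0
76 xor 17 = 61

00000111 00111101 11111110 10110000 01100001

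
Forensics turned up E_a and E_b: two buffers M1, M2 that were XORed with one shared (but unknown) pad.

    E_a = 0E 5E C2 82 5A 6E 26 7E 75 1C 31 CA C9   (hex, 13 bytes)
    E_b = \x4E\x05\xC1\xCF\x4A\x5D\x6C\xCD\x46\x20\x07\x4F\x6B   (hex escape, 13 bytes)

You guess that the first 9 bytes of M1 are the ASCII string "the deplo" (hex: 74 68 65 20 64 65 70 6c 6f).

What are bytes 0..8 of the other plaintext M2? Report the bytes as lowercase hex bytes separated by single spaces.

First, E_a ⊕ E_b = (M1 ⊕ K) ⊕ (M2 ⊕ K) = M1 ⊕ M2, so the key drops out. Then M2 = (M1 ⊕ M2) ⊕ M1 over the first 9 bytes.
byte 0: (0e ^ 4e) ^ 74 = 40 ^ 74 = 34
byte 1: (5e ^ 05) ^ 68 = 5b ^ 68 = 33
byte 2: (c2 ^ c1) ^ 65 = 03 ^ 65 = 66
byte 3: (82 ^ cf) ^ 20 = 4d ^ 20 = 6d
byte 4: (5a ^ 4a) ^ 64 = 10 ^ 64 = 74
byte 5: (6e ^ 5d) ^ 65 = 33 ^ 65 = 56
byte 6: (26 ^ 6c) ^ 70 = 4a ^ 70 = 3a
byte 7: (7e ^ cd) ^ 6c = b3 ^ 6c = df
byte 8: (75 ^ 46) ^ 6f = 33 ^ 6f = 5c

34 33 66 6d 74 56 3a df 5c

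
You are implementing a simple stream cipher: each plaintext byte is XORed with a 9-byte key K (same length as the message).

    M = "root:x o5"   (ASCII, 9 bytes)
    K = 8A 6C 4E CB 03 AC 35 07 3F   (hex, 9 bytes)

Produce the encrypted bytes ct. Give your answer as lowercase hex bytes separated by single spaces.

XOR is its own inverse, so applying the key byte-wise gives the result directly.
72 XOR 8a = f8
6f XOR 6c = 03
6f XOR 4e = 21
74 XOR cb = bf
3a XOR 03 = 39
78 XOR ac = d4
20 XOR 35 = 15
6f XOR 07 = 68
35 XOR 3f = 0a

f8 03 21 bf 39 d4 15 68 0a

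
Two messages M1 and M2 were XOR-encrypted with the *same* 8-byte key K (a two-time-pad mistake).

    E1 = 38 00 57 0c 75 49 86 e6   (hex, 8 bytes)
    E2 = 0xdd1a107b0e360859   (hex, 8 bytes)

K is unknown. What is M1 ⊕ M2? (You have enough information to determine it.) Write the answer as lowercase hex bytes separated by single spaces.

e5 1a 47 77 7b 7f 8e bf

E1 ⊕ E2 = (M1 ⊕ K) ⊕ (M2 ⊕ K) = M1 ⊕ M2 — the shared key cancels under XOR.
38 ^ dd = e5
00 ^ 1a = 1a
57 ^ 10 = 47
0c ^ 7b = 77
75 ^ 0e = 7b
49 ^ 36 = 7f
86 ^ 08 = 8e
e6 ^ 59 = bf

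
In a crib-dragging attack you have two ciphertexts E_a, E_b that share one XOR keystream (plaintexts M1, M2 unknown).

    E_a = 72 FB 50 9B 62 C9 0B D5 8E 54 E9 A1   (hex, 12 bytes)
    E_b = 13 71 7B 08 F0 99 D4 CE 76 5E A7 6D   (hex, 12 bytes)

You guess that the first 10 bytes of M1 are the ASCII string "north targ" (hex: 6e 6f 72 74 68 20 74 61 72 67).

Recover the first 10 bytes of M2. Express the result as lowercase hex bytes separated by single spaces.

0f e5 59 e7 fa 70 ab 7a 8a 6d

First, E_a ⊕ E_b = (M1 ⊕ K) ⊕ (M2 ⊕ K) = M1 ⊕ M2, so the key drops out. Then M2 = (M1 ⊕ M2) ⊕ M1 over the first 10 bytes.
byte 0: (72 XOR 13) XOR 6e = 61 XOR 6e = 0f
byte 1: (fb XOR 71) XOR 6f = 8a XOR 6f = e5
byte 2: (50 XOR 7b) XOR 72 = 2b XOR 72 = 59
byte 3: (9b XOR 08) XOR 74 = 93 XOR 74 = e7
byte 4: (62 XOR f0) XOR 68 = 92 XOR 68 = fa
byte 5: (c9 XOR 99) XOR 20 = 50 XOR 20 = 70
byte 6: (0b XOR d4) XOR 74 = df XOR 74 = ab
byte 7: (d5 XOR ce) XOR 61 = 1b XOR 61 = 7a
byte 8: (8e XOR 76) XOR 72 = f8 XOR 72 = 8a
byte 9: (54 XOR 5e) XOR 67 = 0a XOR 67 = 6d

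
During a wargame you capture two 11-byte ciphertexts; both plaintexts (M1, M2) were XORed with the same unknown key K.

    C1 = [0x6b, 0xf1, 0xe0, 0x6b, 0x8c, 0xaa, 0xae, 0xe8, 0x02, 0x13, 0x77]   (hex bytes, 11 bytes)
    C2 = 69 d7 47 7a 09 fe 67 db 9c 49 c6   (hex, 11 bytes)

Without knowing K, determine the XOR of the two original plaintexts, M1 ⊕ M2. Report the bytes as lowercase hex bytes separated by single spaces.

02 26 a7 11 85 54 c9 33 9e 5a b1

C1 ⊕ C2 = (M1 ⊕ K) ⊕ (M2 ⊕ K) = M1 ⊕ M2 — the shared key cancels under XOR.
107 ^ 105 =   2
241 ^ 215 =  38
224 ^  71 = 167
107 ^ 122 =  17
140 ^   9 = 133
170 ^ 254 =  84
174 ^ 103 = 201
232 ^ 219 =  51
  2 ^ 156 = 158
 19 ^  73 =  90
119 ^ 198 = 177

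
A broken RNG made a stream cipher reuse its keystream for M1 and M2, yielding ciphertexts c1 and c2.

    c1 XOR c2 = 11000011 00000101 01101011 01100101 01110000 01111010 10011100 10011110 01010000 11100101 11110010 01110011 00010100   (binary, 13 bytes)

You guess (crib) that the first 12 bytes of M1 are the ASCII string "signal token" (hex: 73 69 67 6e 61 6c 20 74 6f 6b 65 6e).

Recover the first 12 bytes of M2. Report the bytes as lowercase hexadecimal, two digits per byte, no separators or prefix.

b06c0c0b1116bcea3f8e971d

Since c1 ⊕ c2 = M1 ⊕ M2, XORing with the guessed M1 bytes yields the corresponding M2 bytes: M2 = (c1 ⊕ c2) ⊕ M1.
195 xor 115 = 176
  5 xor 105 = 108
107 xor 103 =  12
101 xor 110 =  11
112 xor  97 =  17
122 xor 108 =  22
156 xor  32 = 188
158 xor 116 = 234
 80 xor 111 =  63
229 xor 107 = 142
242 xor 101 = 151
115 xor 110 =  29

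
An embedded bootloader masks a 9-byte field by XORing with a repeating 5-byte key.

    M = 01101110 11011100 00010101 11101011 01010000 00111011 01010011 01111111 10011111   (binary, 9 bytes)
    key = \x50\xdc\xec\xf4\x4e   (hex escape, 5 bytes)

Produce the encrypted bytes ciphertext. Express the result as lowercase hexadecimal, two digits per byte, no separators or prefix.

The 5-byte key repeats, so the effective keystream is 50 dc ec f4 4e 50 dc ec f4.
byte 0: 6e ^ 50 = 3e
byte 1: dc ^ dc = 00
byte 2: 15 ^ ec = f9
byte 3: eb ^ f4 = 1f
byte 4: 50 ^ 4e = 1e
byte 5: 3b ^ 50 = 6b
byte 6: 53 ^ dc = 8f
byte 7: 7f ^ ec = 93
byte 8: 9f ^ f4 = 6b

3e00f91f1e6b8f936b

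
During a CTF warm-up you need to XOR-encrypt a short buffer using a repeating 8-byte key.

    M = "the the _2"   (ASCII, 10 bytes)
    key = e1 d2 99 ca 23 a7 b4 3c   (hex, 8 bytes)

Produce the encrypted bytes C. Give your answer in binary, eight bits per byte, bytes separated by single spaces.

The 8-byte key repeats, so the effective keystream is e1 d2 99 ca 23 a7 b4 3c e1 d2.
byte 0: 74 xor e1 = 95
byte 1: 68 xor d2 = ba
byte 2: 65 xor 99 = fc
byte 3: 20 xor ca = ea
byte 4: 74 xor 23 = 57
byte 5: 68 xor a7 = cf
byte 6: 65 xor b4 = d1
byte 7: 20 xor 3c = 1c
byte 8: 5f xor e1 = be
byte 9: 32 xor d2 = e0

10010101 10111010 11111100 11101010 01010111 11001111 11010001 00011100 10111110 11100000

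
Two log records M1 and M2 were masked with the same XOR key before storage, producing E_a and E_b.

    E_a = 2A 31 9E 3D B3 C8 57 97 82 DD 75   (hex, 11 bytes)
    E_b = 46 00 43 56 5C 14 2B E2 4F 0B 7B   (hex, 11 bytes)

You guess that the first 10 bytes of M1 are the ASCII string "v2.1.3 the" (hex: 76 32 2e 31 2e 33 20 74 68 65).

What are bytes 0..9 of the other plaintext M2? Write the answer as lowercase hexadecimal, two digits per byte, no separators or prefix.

First, E_a ⊕ E_b = (M1 ⊕ K) ⊕ (M2 ⊕ K) = M1 ⊕ M2, so the key drops out. Then M2 = (M1 ⊕ M2) ⊕ M1 over the first 10 bytes.
byte 0: (2a XOR 46) XOR 76 = 6c XOR 76 = 1a
byte 1: (31 XOR 00) XOR 32 = 31 XOR 32 = 03
byte 2: (9e XOR 43) XOR 2e = dd XOR 2e = f3
byte 3: (3d XOR 56) XOR 31 = 6b XOR 31 = 5a
byte 4: (b3 XOR 5c) XOR 2e = ef XOR 2e = c1
byte 5: (c8 XOR 14) XOR 33 = dc XOR 33 = ef
byte 6: (57 XOR 2b) XOR 20 = 7c XOR 20 = 5c
byte 7: (97 XOR e2) XOR 74 = 75 XOR 74 = 01
byte 8: (82 XOR 4f) XOR 68 = cd XOR 68 = a5
byte 9: (dd XOR 0b) XOR 65 = d6 XOR 65 = b3

1a03f35ac1ef5c01a5b3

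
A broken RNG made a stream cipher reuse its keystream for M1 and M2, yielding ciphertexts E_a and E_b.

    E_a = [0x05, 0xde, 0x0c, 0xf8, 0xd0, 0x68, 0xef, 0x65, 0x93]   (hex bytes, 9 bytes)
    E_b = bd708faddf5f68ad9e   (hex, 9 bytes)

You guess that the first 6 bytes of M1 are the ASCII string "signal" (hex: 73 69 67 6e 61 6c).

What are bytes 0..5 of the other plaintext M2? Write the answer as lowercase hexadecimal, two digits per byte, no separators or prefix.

First, E_a ⊕ E_b = (M1 ⊕ K) ⊕ (M2 ⊕ K) = M1 ⊕ M2, so the key drops out. Then M2 = (M1 ⊕ M2) ⊕ M1 over the first 6 bytes.
byte 0: (05 ^ bd) ^ 73 = b8 ^ 73 = cb
byte 1: (de ^ 70) ^ 69 = ae ^ 69 = c7
byte 2: (0c ^ 8f) ^ 67 = 83 ^ 67 = e4
byte 3: (f8 ^ ad) ^ 6e = 55 ^ 6e = 3b
byte 4: (d0 ^ df) ^ 61 = 0f ^ 61 = 6e
byte 5: (68 ^ 5f) ^ 6c = 37 ^ 6c = 5b

cbc7e43b6e5b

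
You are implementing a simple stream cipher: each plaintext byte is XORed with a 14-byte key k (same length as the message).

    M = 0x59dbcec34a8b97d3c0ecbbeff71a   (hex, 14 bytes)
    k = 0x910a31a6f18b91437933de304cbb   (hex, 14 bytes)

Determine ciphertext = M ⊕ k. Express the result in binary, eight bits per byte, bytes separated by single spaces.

11001000 11010001 11111111 01100101 10111011 00000000 00000110 10010000 10111001 11011111 01100101 11011111 10111011 10100001

XOR is its own inverse, so applying the key byte-wise gives the result directly.
59 XOR 91 = c8
db XOR 0a = d1
ce XOR 31 = ff
c3 XOR a6 = 65
4a XOR f1 = bb
8b XOR 8b = 00
97 XOR 91 = 06
d3 XOR 43 = 90
c0 XOR 79 = b9
ec XOR 33 = df
bb XOR de = 65
ef XOR 30 = df
f7 XOR 4c = bb
1a XOR bb = a1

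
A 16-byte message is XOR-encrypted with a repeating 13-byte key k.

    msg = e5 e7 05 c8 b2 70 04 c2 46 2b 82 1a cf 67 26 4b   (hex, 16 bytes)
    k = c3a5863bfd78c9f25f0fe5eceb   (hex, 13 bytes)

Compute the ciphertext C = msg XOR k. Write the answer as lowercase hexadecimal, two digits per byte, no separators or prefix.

264283f34f08cd30192467f624a483cd

The 13-byte key repeats, so the effective keystream is c3 a5 86 3b fd 78 c9 f2 5f 0f e5 ec eb c3 a5 86.
byte 0: 229 xor 195 =  38
byte 1: 231 xor 165 =  66
byte 2:   5 xor 134 = 131
byte 3: 200 xor  59 = 243
byte 4: 178 xor 253 =  79
byte 5: 112 xor 120 =   8
byte 6:   4 xor 201 = 205
byte 7: 194 xor 242 =  48
byte 8:  70 xor  95 =  25
byte 9:  43 xor  15 =  36
byte 10: 130 xor 229 = 103
byte 11:  26 xor 236 = 246
byte 12: 207 xor 235 =  36
byte 13: 103 xor 195 = 164
byte 14:  38 xor 165 = 131
byte 15:  75 xor 134 = 205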